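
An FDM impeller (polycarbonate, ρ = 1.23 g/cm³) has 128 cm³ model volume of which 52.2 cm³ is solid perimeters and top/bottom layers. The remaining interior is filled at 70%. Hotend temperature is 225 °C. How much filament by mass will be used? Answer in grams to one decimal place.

Interior volume = 128 − 52.2 = 75.8 cm³.
Infill volume = 0.70 × 75.8 = 53.06 cm³.
Deposited volume: 52.2 + 53.06 → 105.26 cm³.
Mass = 105.26 × 1.23 = 129.4698 g.

129.5 g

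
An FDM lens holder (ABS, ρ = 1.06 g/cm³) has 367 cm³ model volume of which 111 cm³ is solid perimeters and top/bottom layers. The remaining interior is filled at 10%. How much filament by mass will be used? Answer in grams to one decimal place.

Interior volume: 367 − 111 → 256 cm³.
Deposited infill: 0.10 × 256 → 25.6 cm³.
Total extruded: 111 + 25.6 → 136.6 cm³.
Mass = 136.6 × 1.06 = 144.796 g.

144.8 g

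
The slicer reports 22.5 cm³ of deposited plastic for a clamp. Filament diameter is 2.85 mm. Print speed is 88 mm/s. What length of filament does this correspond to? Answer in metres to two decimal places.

3.53 m

Cross-section of 2.85 mm filament: π·(2.85/2)² = 6.3794 mm².
Length = 22.5 cm³ / 6.3794 mm² = 22500 / 6.3794 = 3526.98 mm = 3.53 m.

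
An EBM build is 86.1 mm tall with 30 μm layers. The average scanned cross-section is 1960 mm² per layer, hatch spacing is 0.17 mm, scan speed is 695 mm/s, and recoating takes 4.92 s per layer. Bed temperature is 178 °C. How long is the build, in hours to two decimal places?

17.15 hours

Layer count = ceil(86.1 / 0.03) = 2870.
Hatch length per layer = 1960 / 0.17 = 11529.4 mm.
Scan time per layer = 11529.4 / 695, so 16.5891 s.
Per-layer time: 16.5891 + 4.92 → 21.5091 s.
Build time = 2870 × 21.5091 = 61731.117 s = 17.15 hours.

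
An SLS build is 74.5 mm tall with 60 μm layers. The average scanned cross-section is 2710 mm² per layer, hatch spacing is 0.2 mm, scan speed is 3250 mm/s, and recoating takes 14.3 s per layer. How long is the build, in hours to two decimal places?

Layer count = ceil(74.5 / 0.06) = 1242.
Scan path per layer = 2710 / 0.2, so 13550 mm.
Scan time per layer: 13550 / 3250 → 4.1692 s.
Time per layer = 4.1692 + 14.3, so 18.4692 s.
1242 layers × 18.4692 s/layer = 22938.7464 s, i.e. 6.37 hours.

6.37 hours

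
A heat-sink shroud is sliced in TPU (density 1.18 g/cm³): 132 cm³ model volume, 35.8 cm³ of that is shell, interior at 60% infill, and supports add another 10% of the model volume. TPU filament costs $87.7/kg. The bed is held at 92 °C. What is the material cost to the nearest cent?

Volume inside the shell = 132 − 35.8, so 96.2 cm³.
Infill volume: 0.60 × 96.2 → 57.72 cm³.
Support = 0.10 × 132, so 13.2 cm³.
Deposited volume: 35.8 + 57.72 + 13.2 → 106.72 cm³.
Mass: 106.72 × 1.18 → 125.9296 g.
At $87.7/kg: 125.9296/1000 × 87.7 = $11.04.

$11.04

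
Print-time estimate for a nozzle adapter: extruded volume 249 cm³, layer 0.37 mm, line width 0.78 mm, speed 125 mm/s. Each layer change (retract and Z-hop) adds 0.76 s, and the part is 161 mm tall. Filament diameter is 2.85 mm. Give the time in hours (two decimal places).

Bead cross-section = 0.37 × 0.78, so 0.2886 mm².
Toolpath length = 249 cm³ / 0.2886 mm² = 249000 / 0.2886 = 862785.9 mm.
Print-move time: 862785.9 / 125 → 6902.3 s.
Layer count = ceil(161 / 0.37) = 436.
Z-hop total = 436 × 0.76 = 331.36 s.
Altogether 6902.3 + 331.36 = 7233.66 s, i.e. 2.01 hours.

2.01 hours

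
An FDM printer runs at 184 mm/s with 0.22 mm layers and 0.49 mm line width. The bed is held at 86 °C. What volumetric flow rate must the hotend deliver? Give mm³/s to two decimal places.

Extrusion cross-section: 0.22 × 0.49 → 0.1078 mm².
Volumetric flow = 184 × 0.1078 = 19.84 mm³/s.

19.84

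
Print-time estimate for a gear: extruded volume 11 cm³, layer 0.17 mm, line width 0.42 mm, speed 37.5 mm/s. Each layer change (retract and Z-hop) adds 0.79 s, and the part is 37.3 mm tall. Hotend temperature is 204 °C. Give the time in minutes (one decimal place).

71.4 minutes

Line area = 0.17 × 0.42 = 0.0714 mm².
Toolpath length = 11 cm³ / 0.0714 mm² = 11000 / 0.0714 = 154061.6 mm.
Print-move time = 154061.6 / 37.5, so 4108.3 s.
Number of layers: 37.3 / 0.17 → 220 (rounded up).
Z-hop total: 220 × 0.79 → 173.8 s.
Total = 4108.3 + 173.8 = 4282.1 s = 71.4 minutes.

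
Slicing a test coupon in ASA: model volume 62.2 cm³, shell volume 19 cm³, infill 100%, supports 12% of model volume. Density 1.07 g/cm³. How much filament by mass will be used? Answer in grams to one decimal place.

74.5 g

Interior volume = 62.2 − 19, so 43.2 cm³.
Infill volume = 1.00 × 43.2 = 43.2 cm³.
Support = 0.12 × 62.2 = 7.464 cm³.
Total extruded = 19 + 43.2 + 7.464, so 69.664 cm³.
Mass = 69.664 × 1.07 = 74.54048 g.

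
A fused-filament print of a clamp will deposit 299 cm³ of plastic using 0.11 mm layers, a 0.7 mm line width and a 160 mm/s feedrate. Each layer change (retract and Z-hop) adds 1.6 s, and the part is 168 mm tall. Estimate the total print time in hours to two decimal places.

Line area: 0.11 × 0.7 → 0.077 mm².
Path length: 299000 mm³ / 0.077 mm² → 3883116.9 mm.
Extrusion time = 3883116.9 / 160 = 24269.5 s.
Layer count = ceil(168 / 0.11) = 1528.
Layer-change overhead = 1528 × 1.6, so 2444.8 s.
Total = 24269.5 + 2444.8 = 26714.3 s = 7.42 hours.

7.42 hours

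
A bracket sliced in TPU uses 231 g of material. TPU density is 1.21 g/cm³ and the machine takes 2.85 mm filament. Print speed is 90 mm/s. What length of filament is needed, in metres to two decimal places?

Extruded volume: 231/1.21 = 190.9091 cm³ (190909.1 mm³).
Filament cross-section = π × (2.85/2)² = 6.3794 mm².
Length = 190909.1 / 6.3794 = 29925.87 mm = 29.93 m.

29.93 m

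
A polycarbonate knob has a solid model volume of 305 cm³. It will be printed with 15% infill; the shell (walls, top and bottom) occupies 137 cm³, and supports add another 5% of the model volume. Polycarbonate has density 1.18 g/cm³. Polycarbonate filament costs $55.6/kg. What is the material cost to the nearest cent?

Infill region = 305 − 137, so 168 cm³.
Infill deposited = 0.15 × 168, so 25.2 cm³.
Support = 0.05 × 305 = 15.25 cm³.
Total extruded = 137 + 25.2 + 15.25, so 177.45 cm³.
Mass: 177.45 × 1.18 → 209.391 g.
At $55.6/kg: 209.391/1000 × 55.6 = $11.64.

$11.64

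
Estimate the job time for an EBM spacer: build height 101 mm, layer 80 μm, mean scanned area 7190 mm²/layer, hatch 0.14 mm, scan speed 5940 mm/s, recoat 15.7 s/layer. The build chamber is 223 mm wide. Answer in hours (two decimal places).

8.54 hours

Layer count = ceil(101 / 0.08) = 1263.
Hatch length per layer = 7190 / 0.14 = 51357.1 mm.
Scan time per layer: 51357.1 / 5940 → 8.646 s.
Layer cycle = 8.646 + 15.7, so 24.346 s.
Total: 1263 × 24.346 s = 30748.998 s → 8.54 hours.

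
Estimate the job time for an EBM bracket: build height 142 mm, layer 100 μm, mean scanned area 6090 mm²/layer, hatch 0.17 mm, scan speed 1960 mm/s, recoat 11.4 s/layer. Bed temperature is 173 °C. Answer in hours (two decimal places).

Layer count = ceil(142 / 0.1) = 1420.
Scan path per layer: 6090 / 0.17 → 35823.5 mm.
Beam time per layer: 35823.5 / 1960 → 18.2773 s.
Per-layer time = 18.2773 + 11.4, so 29.6773 s.
Build time = 1420 × 29.6773 = 42141.766 s = 11.71 hours.

11.71 hours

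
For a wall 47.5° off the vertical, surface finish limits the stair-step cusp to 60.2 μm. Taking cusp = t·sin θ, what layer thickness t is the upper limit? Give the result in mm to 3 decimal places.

sin(47.5°) = 0.7373; t_max = 0.0602/0.7373 = 0.082 mm.

0.082 mm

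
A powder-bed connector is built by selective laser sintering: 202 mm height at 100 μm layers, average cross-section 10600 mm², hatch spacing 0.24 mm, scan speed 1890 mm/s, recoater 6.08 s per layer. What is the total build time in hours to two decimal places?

Layer count = ceil(202 / 0.1) = 2020.
Hatch length per layer = 10600 / 0.24 = 44166.7 mm.
Per-layer scan time = 44166.7 / 1890, so 23.3686 s.
Per-layer time = 23.3686 + 6.08 = 29.4486 s.
Total: 2020 × 29.4486 s = 59486.172 s → 16.52 hours.

16.52 hours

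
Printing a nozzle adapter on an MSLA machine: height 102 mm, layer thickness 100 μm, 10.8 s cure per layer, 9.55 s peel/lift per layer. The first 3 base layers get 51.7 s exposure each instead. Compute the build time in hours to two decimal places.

5.80 hours

Layer count = ceil(102 / 0.1) = 1020.
Bottom layers = 3 × (51.7 + 9.55) = 183.75 s.
Normal layers = 1017 × (10.8 + 9.55), so 20695.95 s.
Total = 183.75 + 20695.95 = 20879.7 s = 5.80 hours.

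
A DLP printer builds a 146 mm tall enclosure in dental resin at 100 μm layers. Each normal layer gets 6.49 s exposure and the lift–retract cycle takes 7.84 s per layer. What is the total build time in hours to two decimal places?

5.81 hours

Number of layers: 146 / 0.1 → 1460 (rounded up).
Each layer takes = 6.49 + 7.84, so 14.33 s.
Build time: 1460 × 14.33 s = 20921.8 s, i.e. 5.81 hours.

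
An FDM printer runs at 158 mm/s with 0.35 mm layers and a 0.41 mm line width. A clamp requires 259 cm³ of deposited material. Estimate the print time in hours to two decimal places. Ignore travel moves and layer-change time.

3.17 hours

Bead cross-section = 0.35 × 0.41 = 0.1435 mm².
Total extruded path = 259000/0.1435 = 1804878 mm.
Time extruding: 1804878 / 158 → 11423.3 s.
That's 11423.3 s → 3.17 hours.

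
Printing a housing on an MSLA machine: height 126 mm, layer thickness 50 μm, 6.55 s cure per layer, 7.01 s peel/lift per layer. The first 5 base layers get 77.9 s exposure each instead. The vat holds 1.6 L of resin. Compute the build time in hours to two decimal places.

9.59 hours

Layers = ⌈126/0.05⌉ = 2520.
Bottom layers = 5 × (77.9 + 7.01), so 424.55 s.
Remaining layers = 2515 × (6.55 + 7.01), so 34103.4 s.
Total = 424.55 + 34103.4 = 34527.95 s = 9.59 hours.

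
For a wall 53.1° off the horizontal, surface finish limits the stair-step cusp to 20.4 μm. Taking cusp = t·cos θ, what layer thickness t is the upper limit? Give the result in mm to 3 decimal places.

cos(53.1°) = 0.6004; t_max = 0.0204/0.6004 = 0.034 mm.

0.034 mm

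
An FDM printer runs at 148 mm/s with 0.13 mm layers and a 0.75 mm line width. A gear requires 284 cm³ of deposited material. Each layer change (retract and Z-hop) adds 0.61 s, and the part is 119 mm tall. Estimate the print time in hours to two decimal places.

Bead cross-section = 0.13 × 0.75 = 0.0975 mm².
Toolpath length = 284 cm³ / 0.0975 mm² = 284000 / 0.0975 = 2912820.5 mm.
Print-move time = 2912820.5 / 148 = 19681.2 s.
Layer count = ceil(119 / 0.13) = 916.
Z-hop total = 916 × 0.61, so 558.76 s.
Altogether 19681.2 + 558.76 = 20239.96 s, i.e. 5.62 hours.

5.62 hours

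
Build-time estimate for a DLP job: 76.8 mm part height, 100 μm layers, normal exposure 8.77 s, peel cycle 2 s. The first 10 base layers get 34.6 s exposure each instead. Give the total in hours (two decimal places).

2.37 hours

Layers = ⌈76.8/0.1⌉ = 768.
Burn-in layers: 10 × (34.6 + 2) → 366 s.
Remaining layers = 758 × (8.77 + 2), so 8163.66 s.
Sum: 366 + 8163.66 = 8529.66 s → 2.37 hours.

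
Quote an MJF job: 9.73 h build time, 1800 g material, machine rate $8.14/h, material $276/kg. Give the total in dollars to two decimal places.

$576.00

Machine cost = 8.14 × 9.73, so $79.2022.
Material charge = 276 × 1800/1000, so $496.80.
Total = 79.2022 + 496.80 = 576.0022 ≈ $576.00.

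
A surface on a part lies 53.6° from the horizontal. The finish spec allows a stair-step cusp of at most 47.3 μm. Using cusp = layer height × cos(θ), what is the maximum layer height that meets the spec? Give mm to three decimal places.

0.080 mm

Layer height = cusp / cos(53.6°) = 0.0473 / 0.5934 = 0.080 mm.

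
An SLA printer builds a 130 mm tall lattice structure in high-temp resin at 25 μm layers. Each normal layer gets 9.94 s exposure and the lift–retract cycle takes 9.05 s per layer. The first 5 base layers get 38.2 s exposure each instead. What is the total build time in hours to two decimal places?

27.47 hours

Layer count = ceil(130 / 0.025) = 5200.
Burn-in layers = 5 × (38.2 + 9.05), so 236.25 s.
Normal layers = 5195 × (9.94 + 9.05) = 98653.05 s.
Sum: 236.25 + 98653.05 = 98889.3 s → 27.47 hours.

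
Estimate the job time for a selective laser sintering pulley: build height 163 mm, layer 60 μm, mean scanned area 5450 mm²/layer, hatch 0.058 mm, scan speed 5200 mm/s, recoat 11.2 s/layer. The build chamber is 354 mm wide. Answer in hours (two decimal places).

22.09 hours

Layer count = ceil(163 / 0.06) = 2717.
Hatch length per layer = 5450 / 0.058, so 93965.5 mm.
Scan time per layer = 93965.5 / 5200, so 18.0703 s.
Time per layer: 18.0703 + 11.2 → 29.2703 s.
Build time = 2717 × 29.2703 = 79527.4051 s = 22.09 hours.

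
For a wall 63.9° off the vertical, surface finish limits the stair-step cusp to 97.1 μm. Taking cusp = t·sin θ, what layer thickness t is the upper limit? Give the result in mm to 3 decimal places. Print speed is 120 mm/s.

0.108 mm

t = h_c / sin θ = 0.0971 / 0.8980 = 0.108 mm.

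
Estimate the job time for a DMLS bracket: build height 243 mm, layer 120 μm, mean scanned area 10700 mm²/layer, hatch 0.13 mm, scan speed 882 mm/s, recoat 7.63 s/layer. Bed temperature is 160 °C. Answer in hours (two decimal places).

Number of layers: 243 / 0.12 → 2025 (rounded up).
Hatch length per layer = 10700 / 0.13, so 82307.7 mm.
Laser time per layer: 82307.7 / 882 → 93.3194 s.
Per-layer time = 93.3194 + 7.63 = 100.9494 s.
Build time = 2025 × 100.9494 = 204422.535 s = 56.78 hours.

56.78 hours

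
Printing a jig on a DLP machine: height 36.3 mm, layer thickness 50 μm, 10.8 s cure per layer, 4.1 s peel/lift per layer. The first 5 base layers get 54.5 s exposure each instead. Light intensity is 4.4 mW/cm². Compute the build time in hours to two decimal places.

Layers = ⌈36.3/0.05⌉ = 726.
Base layers: 5 × (54.5 + 4.1) → 293 s.
Normal layers = 721 × (10.8 + 4.1), so 10742.9 s.
Total = 293 + 10742.9 = 11035.9 s = 3.07 hours.

3.07 hours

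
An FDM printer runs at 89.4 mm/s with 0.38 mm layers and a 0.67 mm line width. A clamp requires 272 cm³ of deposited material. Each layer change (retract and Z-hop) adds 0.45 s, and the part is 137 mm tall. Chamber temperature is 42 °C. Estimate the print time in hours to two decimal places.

3.36 hours

Extrusion cross-section = 0.38 × 0.67 = 0.2546 mm².
Toolpath length = 272 cm³ / 0.2546 mm² = 272000 / 0.2546 = 1068342.5 mm.
Time extruding: 1068342.5 / 89.4 → 11950.1 s.
Number of layers: 137 / 0.38 → 361 (rounded up).
Z-hop total = 361 × 0.45, so 162.45 s.
Total = 11950.1 + 162.45 = 12112.55 s = 3.36 hours.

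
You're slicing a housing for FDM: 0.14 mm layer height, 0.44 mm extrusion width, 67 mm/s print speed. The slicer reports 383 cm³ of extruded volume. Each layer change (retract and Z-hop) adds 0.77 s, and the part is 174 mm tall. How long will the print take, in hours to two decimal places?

Line area = 0.14 × 0.44, so 0.0616 mm².
Total extruded path = 383000/0.0616 = 6217532.5 mm.
Time extruding = 6217532.5 / 67 = 92799 s.
Number of layers: 174 / 0.14 → 1243 (rounded up).
Non-print overhead = 1243 × 0.77 = 957.11 s.
Altogether 92799 + 957.11 = 93756.11 s, i.e. 26.04 hours.

26.04 hours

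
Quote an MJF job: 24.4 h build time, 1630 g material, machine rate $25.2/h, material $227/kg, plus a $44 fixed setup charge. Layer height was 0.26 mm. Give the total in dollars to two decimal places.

$1028.89

Machine cost: 25.2 × 24.4 → $614.88.
Feedstock cost: 227 × 1630/1000 → $370.01.
Adding setup: 614.88 + 370.01 + 44 → $1028.89.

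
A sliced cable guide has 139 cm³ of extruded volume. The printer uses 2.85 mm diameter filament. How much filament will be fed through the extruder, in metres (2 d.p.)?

Filament cross-section = π × (2.85/2)² = 6.3794 mm².
L = 139000 mm³ / 6.3794 mm² = 21788.88 mm, i.e. 21.79 m.

21.79 m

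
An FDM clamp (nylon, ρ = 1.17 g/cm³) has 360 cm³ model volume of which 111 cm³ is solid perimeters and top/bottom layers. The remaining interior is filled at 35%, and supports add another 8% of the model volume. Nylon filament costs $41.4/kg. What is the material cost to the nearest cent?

$10.99

Infill region: 360 − 111 → 249 cm³.
Deposited infill: 0.35 × 249 → 87.15 cm³.
Support = 0.08 × 360, so 28.8 cm³.
Total printed volume: 111 + 87.15 + 28.8 → 226.95 cm³.
Mass: 226.95 × 1.17 → 265.5315 g.
At $41.4/kg: 265.5315/1000 × 41.4 = $10.99.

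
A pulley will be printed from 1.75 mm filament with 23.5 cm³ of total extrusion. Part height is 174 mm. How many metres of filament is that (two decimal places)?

A = π r² = π × 0.875² = 2.4053 mm².
L = 23500 mm³ / 2.4053 mm² = 9770.09 mm, i.e. 9.77 m.

9.77 m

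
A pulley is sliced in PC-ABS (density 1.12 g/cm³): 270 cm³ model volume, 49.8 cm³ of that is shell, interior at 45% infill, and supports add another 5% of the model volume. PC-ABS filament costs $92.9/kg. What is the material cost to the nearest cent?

$16.90

Infill region: 270 − 49.8 → 220.2 cm³.
Infill deposited = 0.45 × 220.2, so 99.09 cm³.
Support: 0.05 × 270 → 13.5 cm³.
Total extruded: 49.8 + 99.09 + 13.5 → 162.39 cm³.
Mass = 162.39 × 1.12, so 181.8768 g.
Cost = 181.8768 g / 1000 × $92.9/kg = $16.90.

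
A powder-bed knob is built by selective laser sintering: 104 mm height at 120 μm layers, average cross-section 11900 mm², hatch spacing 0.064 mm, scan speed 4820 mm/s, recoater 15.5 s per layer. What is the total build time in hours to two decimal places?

Number of layers: 104 / 0.12 → 867 (rounded up).
Hatch length per layer = 11900 / 0.064 = 185937.5 mm.
Per-layer scan time = 185937.5 / 4820 = 38.5762 s.
Time per layer = 38.5762 + 15.5, so 54.0762 s.
Build time = 867 × 54.0762 = 46884.0654 s = 13.02 hours.

13.02 hours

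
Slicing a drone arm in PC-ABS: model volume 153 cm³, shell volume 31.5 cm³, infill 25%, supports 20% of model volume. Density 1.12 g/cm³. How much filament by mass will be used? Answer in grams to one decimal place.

103.6 g

Volume inside the shell = 153 − 31.5, so 121.5 cm³.
Deposited infill = 0.25 × 121.5 = 30.375 cm³.
Support: 0.20 × 153 → 30.6 cm³.
Total extruded = 31.5 + 30.375 + 30.6, so 92.475 cm³.
Mass = 92.475 × 1.12 = 103.572 g.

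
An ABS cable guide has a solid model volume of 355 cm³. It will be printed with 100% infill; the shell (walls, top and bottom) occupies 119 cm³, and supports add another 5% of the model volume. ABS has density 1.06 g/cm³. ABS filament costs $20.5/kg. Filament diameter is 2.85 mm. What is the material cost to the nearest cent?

Interior volume = 355 − 119 = 236 cm³.
Infill deposited = 1.00 × 236, so 236 cm³.
Support = 0.05 × 355 = 17.75 cm³.
Total extruded = 119 + 236 + 17.75, so 372.75 cm³.
Mass = 372.75 × 1.06, so 395.115 g.
At $20.5/kg: 395.115/1000 × 20.5 = $8.10.

$8.10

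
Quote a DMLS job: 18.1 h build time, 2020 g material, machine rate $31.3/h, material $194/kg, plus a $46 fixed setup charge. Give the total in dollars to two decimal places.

$1004.41

Machine cost: 31.3 × 18.1 → $566.53.
Material charge: 194 × 2020/1000 → $391.88.
Total = 566.53 + 391.88 + 46 = $1004.41.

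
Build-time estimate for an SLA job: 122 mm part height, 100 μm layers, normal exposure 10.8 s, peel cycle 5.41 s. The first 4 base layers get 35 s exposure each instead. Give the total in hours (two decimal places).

Layer count = ceil(122 / 0.1) = 1220.
Base layers = 4 × (35 + 5.41), so 161.64 s.
Remaining layers = 1216 × (10.8 + 5.41) = 19711.36 s.
Total = 161.64 + 19711.36 = 19873 s = 5.52 hours.

5.52 hours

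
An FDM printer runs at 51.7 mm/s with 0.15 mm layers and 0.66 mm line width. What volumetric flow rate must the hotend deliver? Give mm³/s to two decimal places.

5.12

Bead cross-section = 0.15 × 0.66, so 0.099 mm².
Volumetric flow = 51.7 × 0.099 = 5.12 mm³/s.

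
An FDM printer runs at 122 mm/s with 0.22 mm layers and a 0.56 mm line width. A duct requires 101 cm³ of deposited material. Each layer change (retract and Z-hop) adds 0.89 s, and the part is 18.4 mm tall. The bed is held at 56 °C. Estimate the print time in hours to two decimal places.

1.89 hours

Line area = 0.22 × 0.56 = 0.1232 mm².
Path length: 101000 mm³ / 0.1232 mm² → 819805.2 mm.
Time extruding = 819805.2 / 122, so 6719.7 s.
Number of layers: 18.4 / 0.22 → 84 (rounded up).
Non-print overhead: 84 × 0.89 → 74.76 s.
Altogether 6719.7 + 74.76 = 6794.46 s, i.e. 1.89 hours.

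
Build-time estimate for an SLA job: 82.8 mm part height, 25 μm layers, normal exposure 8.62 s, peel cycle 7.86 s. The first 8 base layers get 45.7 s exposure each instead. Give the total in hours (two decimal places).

15.24 hours

Layer count = ceil(82.8 / 0.025) = 3312.
Bottom layers = 8 × (45.7 + 7.86) = 428.48 s.
Normal layers: 3304 × (8.62 + 7.86) → 54449.92 s.
Total = 428.48 + 54449.92 = 54878.4 s = 15.24 hours.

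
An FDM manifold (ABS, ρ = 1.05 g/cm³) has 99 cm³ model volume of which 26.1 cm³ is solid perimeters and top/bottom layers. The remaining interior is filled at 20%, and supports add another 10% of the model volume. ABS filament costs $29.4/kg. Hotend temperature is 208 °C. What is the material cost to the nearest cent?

$1.56

Infill region = 99 − 26.1 = 72.9 cm³.
Infill deposited = 0.20 × 72.9 = 14.58 cm³.
Support = 0.10 × 99 = 9.9 cm³.
Total extruded: 26.1 + 14.58 + 9.9 → 50.58 cm³.
Mass = 50.58 × 1.05, so 53.109 g.
Cost = 53.109 g / 1000 × $29.4/kg = $1.56.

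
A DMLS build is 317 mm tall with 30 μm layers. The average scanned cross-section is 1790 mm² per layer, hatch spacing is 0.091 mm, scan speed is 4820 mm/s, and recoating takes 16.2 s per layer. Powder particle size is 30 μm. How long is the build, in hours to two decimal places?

Layers = ⌈317/0.03⌉ = 10567.
Scan path per layer = 1790 / 0.091, so 19670.3 mm.
Per-layer scan time = 19670.3 / 4820, so 4.081 s.
Per-layer time: 4.081 + 16.2 → 20.281 s.
Build time = 10567 × 20.281 = 214309.327 s = 59.53 hours.

59.53 hours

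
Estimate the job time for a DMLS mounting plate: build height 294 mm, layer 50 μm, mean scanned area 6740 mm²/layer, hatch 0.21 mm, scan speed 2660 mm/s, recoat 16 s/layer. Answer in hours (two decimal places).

45.84 hours

Number of layers: 294 / 0.05 → 5880 (rounded up).
Per-layer scan distance = 6740 / 0.21, so 32095.2 mm.
Scan time per layer: 32095.2 / 2660 → 12.0659 s.
Per-layer time = 12.0659 + 16, so 28.0659 s.
5880 layers × 28.0659 s/layer = 165027.492 s, i.e. 45.84 hours.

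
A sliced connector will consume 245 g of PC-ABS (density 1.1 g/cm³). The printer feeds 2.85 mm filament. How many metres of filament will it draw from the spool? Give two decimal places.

Volume = 245 g / 1.1 g·cm⁻³ = 222.7273 cm³ = 222727.3 mm³.
Filament cross-section = π × (2.85/2)² = 6.3794 mm².
L = V/A = 222727.3/6.3794 = 34913.52 mm → 34.91 m.

34.91 m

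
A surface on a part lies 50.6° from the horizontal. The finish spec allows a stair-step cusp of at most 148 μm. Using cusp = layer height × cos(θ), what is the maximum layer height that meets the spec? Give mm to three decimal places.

0.233 mm

Layer height = cusp / cos(50.6°) = 0.148 / 0.6347 = 0.233 mm.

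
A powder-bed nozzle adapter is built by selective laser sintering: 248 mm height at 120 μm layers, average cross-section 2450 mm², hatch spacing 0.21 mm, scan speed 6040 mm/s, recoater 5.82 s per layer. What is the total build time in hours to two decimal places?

Layers = ⌈248/0.12⌉ = 2067.
Hatch length per layer = 2450 / 0.21 = 11666.7 mm.
Per-layer scan time: 11666.7 / 6040 → 1.9316 s.
Layer cycle = 1.9316 + 5.82 = 7.7516 s.
Total: 2067 × 7.7516 s = 16022.5572 s → 4.45 hours.

4.45 hours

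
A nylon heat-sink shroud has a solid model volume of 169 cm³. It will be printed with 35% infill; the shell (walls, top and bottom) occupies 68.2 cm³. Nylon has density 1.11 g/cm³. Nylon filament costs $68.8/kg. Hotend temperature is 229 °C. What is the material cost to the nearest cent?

$7.90

Infill region = 169 − 68.2, so 100.8 cm³.
Deposited infill = 0.35 × 100.8, so 35.28 cm³.
Deposited volume = 68.2 + 35.28 = 103.48 cm³.
Mass: 103.48 × 1.11 → 114.8628 g.
Cost = 114.8628 g / 1000 × $68.8/kg = $7.90.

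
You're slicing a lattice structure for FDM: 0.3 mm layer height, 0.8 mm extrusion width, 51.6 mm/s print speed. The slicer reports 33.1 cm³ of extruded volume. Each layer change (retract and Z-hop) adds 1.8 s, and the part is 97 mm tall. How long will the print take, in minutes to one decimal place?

Extrusion cross-section: 0.3 × 0.8 → 0.24 mm².
Toolpath length = 33.1 cm³ / 0.24 mm² = 33100 / 0.24 = 137916.7 mm.
Print-move time = 137916.7 / 51.6 = 2672.8 s.
Number of layers: 97 / 0.3 → 324 (rounded up).
Layer-change overhead: 324 × 1.8 → 583.2 s.
Total = 2672.8 + 583.2 = 3256 s = 54.3 minutes.

54.3 minutes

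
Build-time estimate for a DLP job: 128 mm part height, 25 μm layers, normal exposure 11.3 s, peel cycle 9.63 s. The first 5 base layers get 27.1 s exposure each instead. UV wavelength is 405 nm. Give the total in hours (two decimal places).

Layers = ⌈128/0.025⌉ = 5120.
Burn-in layers = 5 × (27.1 + 9.63), so 183.65 s.
Regular layers = 5115 × (11.3 + 9.63) = 107056.95 s.
Total = 183.65 + 107056.95 = 107240.6 s = 29.79 hours.

29.79 hours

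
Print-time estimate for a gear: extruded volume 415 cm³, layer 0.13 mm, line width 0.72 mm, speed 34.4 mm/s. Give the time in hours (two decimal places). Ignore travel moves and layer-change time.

Extrusion cross-section = 0.13 × 0.72 = 0.0936 mm².
Toolpath length = 415 cm³ / 0.0936 mm² = 415000 / 0.0936 = 4433760.7 mm.
Time extruding: 4433760.7 / 34.4 → 128888.4 s.
That's 128888.4 s → 35.80 hours.

35.80 hours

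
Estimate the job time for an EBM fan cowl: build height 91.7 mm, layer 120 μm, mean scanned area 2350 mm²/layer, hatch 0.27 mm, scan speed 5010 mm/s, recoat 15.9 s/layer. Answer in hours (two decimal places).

Layers = ⌈91.7/0.12⌉ = 765.
Scan path per layer: 2350 / 0.27 → 8703.7 mm.
Scan time per layer = 8703.7 / 5010, so 1.7373 s.
Per-layer time = 1.7373 + 15.9, so 17.6373 s.
765 layers × 17.6373 s/layer = 13492.5345 s, i.e. 3.75 hours.

3.75 hours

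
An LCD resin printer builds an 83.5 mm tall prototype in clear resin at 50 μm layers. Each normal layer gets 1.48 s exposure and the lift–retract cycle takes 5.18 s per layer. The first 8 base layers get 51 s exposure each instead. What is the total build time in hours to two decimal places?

Layers = ⌈83.5/0.05⌉ = 1670.
Burn-in layers = 8 × (51 + 5.18) = 449.44 s.
Normal layers = 1662 × (1.48 + 5.18), so 11068.92 s.
Total = 449.44 + 11068.92 = 11518.36 s = 3.20 hours.

3.20 hours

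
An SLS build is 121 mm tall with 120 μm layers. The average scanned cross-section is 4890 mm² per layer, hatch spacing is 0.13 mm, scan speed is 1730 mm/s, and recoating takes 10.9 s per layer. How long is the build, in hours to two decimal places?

9.15 hours

Number of layers: 121 / 0.12 → 1009 (rounded up).
Scan path per layer: 4890 / 0.13 → 37615.4 mm.
Laser time per layer = 37615.4 / 1730 = 21.743 s.
Per-layer time = 21.743 + 10.9, so 32.643 s.
1009 layers × 32.643 s/layer = 32936.787 s, i.e. 9.15 hours.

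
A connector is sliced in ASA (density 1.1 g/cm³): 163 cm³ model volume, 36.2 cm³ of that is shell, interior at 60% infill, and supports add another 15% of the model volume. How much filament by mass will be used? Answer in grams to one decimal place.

Infill region = 163 − 36.2, so 126.8 cm³.
Deposited infill: 0.60 × 126.8 → 76.08 cm³.
Support: 0.15 × 163 → 24.45 cm³.
Total extruded = 36.2 + 76.08 + 24.45, so 136.73 cm³.
Mass: 136.73 × 1.1 → 150.403 g.

150.4 g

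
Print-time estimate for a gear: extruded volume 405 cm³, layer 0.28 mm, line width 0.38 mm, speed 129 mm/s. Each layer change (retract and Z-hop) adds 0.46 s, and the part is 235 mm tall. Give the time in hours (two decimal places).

8.30 hours

Bead cross-section = 0.28 × 0.38 = 0.1064 mm².
Total extruded path = 405000/0.1064 = 3806391 mm.
Time extruding = 3806391 / 129 = 29506.9 s.
Number of layers: 235 / 0.28 → 840 (rounded up).
Layer-change overhead = 840 × 0.46 = 386.4 s.
Altogether 29506.9 + 386.4 = 29893.3 s, i.e. 8.30 hours.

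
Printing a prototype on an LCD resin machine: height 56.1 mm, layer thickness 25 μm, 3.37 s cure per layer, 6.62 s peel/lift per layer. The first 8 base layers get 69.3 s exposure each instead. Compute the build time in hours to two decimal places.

6.37 hours

Number of layers: 56.1 / 0.025 → 2244 (rounded up).
Burn-in layers = 8 × (69.3 + 6.62), so 607.36 s.
Remaining layers: 2236 × (3.37 + 6.62) → 22337.64 s.
Sum: 607.36 + 22337.64 = 22945 s → 6.37 hours.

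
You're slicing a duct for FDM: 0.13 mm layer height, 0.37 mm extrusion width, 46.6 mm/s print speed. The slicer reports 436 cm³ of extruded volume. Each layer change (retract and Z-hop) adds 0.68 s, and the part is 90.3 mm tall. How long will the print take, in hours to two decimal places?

54.16 hours

Bead cross-section = 0.13 × 0.37, so 0.0481 mm².
Total extruded path = 436000/0.0481 = 9064449.1 mm.
Extrusion time: 9064449.1 / 46.6 → 194516.1 s.
Layer count = ceil(90.3 / 0.13) = 695.
Z-hop total: 695 × 0.68 → 472.6 s.
Altogether 194516.1 + 472.6 = 194988.7 s, i.e. 54.16 hours.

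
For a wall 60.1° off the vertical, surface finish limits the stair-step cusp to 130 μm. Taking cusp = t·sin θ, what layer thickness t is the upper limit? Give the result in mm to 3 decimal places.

0.150 mm

t = h_c / sin θ = 0.13 / 0.8669 = 0.150 mm.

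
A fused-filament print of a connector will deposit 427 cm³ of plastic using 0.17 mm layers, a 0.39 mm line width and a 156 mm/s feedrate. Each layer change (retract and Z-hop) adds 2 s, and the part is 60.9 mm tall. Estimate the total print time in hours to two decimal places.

Extrusion cross-section: 0.17 × 0.39 → 0.0663 mm².
Path length: 427000 mm³ / 0.0663 mm² → 6440422.3 mm.
Time extruding = 6440422.3 / 156 = 41284.8 s.
Layers = ⌈60.9/0.17⌉ = 359.
Non-print overhead = 359 × 2 = 718 s.
Total = 41284.8 + 718 = 42002.8 s = 11.67 hours.

11.67 hours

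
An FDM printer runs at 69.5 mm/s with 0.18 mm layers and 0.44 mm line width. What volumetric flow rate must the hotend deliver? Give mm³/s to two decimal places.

5.50

Extrusion cross-section = 0.18 × 0.44, so 0.0792 mm².
Volumetric flow = 69.5 × 0.0792 = 5.50 mm³/s.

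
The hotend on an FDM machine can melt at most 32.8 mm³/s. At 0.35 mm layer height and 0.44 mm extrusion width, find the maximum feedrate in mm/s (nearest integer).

213 mm/s

Extrusion cross-section = 0.35 × 0.44 = 0.154 mm².
Max speed = 32.8 / 0.154 = 212.99 ≈ 213 mm/s.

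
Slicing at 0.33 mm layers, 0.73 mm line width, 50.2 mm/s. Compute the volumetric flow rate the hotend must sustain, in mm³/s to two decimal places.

Extrusion cross-section = 0.33 × 0.73, so 0.2409 mm².
Q = v·A = 50.2 × 0.2409 = 12.09 mm³/s.

12.09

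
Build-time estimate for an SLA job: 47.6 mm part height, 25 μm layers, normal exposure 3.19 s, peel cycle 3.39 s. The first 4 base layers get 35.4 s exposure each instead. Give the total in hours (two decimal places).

3.52 hours

Number of layers: 47.6 / 0.025 → 1904 (rounded up).
Bottom layers: 4 × (35.4 + 3.39) → 155.16 s.
Remaining layers = 1900 × (3.19 + 3.39) = 12502 s.
Total = 155.16 + 12502 = 12657.16 s = 3.52 hours.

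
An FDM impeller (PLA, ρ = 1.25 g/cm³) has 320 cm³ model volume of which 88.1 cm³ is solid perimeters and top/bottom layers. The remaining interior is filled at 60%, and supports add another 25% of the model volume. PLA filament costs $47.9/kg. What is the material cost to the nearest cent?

$18.40

Infill region: 320 − 88.1 → 231.9 cm³.
Infill deposited = 0.60 × 231.9, so 139.14 cm³.
Support = 0.25 × 320 = 80 cm³.
Total printed volume: 88.1 + 139.14 + 80 → 307.24 cm³.
Mass = 307.24 × 1.25 = 384.05 g.
Cost = 384.05 g / 1000 × $47.9/kg = $18.40.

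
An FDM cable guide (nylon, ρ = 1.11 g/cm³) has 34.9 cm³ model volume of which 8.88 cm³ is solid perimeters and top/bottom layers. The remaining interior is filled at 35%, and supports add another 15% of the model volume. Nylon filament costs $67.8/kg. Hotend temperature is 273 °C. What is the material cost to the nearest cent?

$1.75

Interior volume = 34.9 − 8.88 = 26.02 cm³.
Infill deposited = 0.35 × 26.02 = 9.107 cm³.
Support = 0.15 × 34.9, so 5.235 cm³.
Total extruded = 8.88 + 9.107 + 5.235, so 23.222 cm³.
Mass: 23.222 × 1.11 → 25.77642 g.
Cost = 25.77642 g / 1000 × $67.8/kg = $1.75.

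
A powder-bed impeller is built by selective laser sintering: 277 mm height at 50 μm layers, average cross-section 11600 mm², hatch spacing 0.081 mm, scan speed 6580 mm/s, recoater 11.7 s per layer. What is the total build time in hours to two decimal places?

Number of layers: 277 / 0.05 → 5540 (rounded up).
Per-layer scan distance = 11600 / 0.081 = 143209.9 mm.
Scan time per layer = 143209.9 / 6580 = 21.7644 s.
Per-layer time = 21.7644 + 11.7, so 33.4644 s.
Total: 5540 × 33.4644 s = 185392.776 s → 51.50 hours.

51.50 hours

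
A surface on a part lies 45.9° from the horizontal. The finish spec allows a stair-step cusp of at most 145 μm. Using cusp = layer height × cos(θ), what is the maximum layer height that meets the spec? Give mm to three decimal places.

0.208 mm

Layer height = cusp / cos(45.9°) = 0.145 / 0.6959 = 0.208 mm.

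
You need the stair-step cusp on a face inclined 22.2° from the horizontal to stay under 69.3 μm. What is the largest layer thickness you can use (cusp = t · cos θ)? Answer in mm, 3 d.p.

0.075 mm

cos(22.2°) = 0.9259; t_max = 0.0693/0.9259 = 0.075 mm.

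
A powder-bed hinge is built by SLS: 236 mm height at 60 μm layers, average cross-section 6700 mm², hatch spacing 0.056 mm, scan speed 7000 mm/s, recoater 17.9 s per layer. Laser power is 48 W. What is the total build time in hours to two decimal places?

38.24 hours

Number of layers: 236 / 0.06 → 3934 (rounded up).
Per-layer scan distance = 6700 / 0.056 = 119642.9 mm.
Scan time per layer = 119642.9 / 7000, so 17.0918 s.
Time per layer: 17.0918 + 17.9 → 34.9918 s.
Build time = 3934 × 34.9918 = 137657.7412 s = 38.24 hours.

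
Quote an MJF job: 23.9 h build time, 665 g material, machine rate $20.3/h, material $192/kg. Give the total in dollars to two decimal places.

Time charge = 20.3 × 23.9 = $485.17.
Material cost = 192 × 665/1000 = $127.68.
Job cost: 485.17 + 127.68 = $612.85.

$612.85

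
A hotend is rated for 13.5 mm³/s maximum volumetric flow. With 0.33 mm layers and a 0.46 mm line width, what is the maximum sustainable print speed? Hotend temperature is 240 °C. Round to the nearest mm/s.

89 mm/s

A = 0.33 × 0.46 = 0.1518 mm².
v_max = Q/A = 13.5/0.1518 = 88.93 mm/s → 89 mm/s.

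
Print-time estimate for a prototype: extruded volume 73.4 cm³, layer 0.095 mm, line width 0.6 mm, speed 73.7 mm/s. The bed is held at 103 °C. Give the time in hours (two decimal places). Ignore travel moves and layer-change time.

4.85 hours

Line area: 0.095 × 0.6 → 0.057 mm².
Toolpath length = 73.4 cm³ / 0.057 mm² = 73400 / 0.057 = 1287719.3 mm.
Extrusion time: 1287719.3 / 73.7 → 17472.4 s.
In the requested units: 17472.4 s = 4.85 hours.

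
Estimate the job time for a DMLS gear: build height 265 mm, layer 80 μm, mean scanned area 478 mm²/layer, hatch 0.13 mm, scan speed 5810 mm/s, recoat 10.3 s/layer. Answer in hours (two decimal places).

10.06 hours

Layers = ⌈265/0.08⌉ = 3313.
Per-layer scan distance = 478 / 0.13, so 3676.9 mm.
Per-layer scan time: 3676.9 / 5810 → 0.6329 s.
Time per layer: 0.6329 + 10.3 → 10.9329 s.
3313 layers × 10.9329 s/layer = 36220.6977 s, i.e. 10.06 hours.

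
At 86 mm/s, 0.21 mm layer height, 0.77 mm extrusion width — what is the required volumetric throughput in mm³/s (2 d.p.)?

A = 0.21 × 0.77, so 0.1617 mm².
Q = v·A = 86 × 0.1617 = 13.91 mm³/s.

13.91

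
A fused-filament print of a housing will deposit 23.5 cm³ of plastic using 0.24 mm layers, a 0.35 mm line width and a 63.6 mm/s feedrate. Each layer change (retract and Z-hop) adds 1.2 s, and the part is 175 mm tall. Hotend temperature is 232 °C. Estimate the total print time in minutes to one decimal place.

87.9 minutes

Line area = 0.24 × 0.35, so 0.084 mm².
Toolpath length = 23.5 cm³ / 0.084 mm² = 23500 / 0.084 = 279761.9 mm.
Print-move time: 279761.9 / 63.6 → 4398.8 s.
Layers = ⌈175/0.24⌉ = 730.
Non-print overhead = 730 × 1.2 = 876 s.
Altogether 4398.8 + 876 = 5274.8 s, i.e. 87.9 minutes.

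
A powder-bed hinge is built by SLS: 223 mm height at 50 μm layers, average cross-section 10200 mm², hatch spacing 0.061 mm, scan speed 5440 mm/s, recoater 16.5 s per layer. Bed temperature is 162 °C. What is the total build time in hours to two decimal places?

Layers = ⌈223/0.05⌉ = 4460.
Hatch length per layer = 10200 / 0.061 = 167213.1 mm.
Per-layer scan time = 167213.1 / 5440, so 30.7377 s.
Per-layer time = 30.7377 + 16.5, so 47.2377 s.
4460 layers × 47.2377 s/layer = 210680.142 s, i.e. 58.52 hours.

58.52 hours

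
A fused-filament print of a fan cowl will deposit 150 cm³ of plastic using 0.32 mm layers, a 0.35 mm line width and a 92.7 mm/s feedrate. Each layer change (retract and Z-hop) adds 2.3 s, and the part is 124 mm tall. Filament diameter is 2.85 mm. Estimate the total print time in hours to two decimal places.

4.26 hours

Extrusion cross-section = 0.32 × 0.35 = 0.112 mm².
Path length: 150000 mm³ / 0.112 mm² → 1339285.7 mm.
Print-move time = 1339285.7 / 92.7, so 14447.5 s.
Number of layers: 124 / 0.32 → 388 (rounded up).
Non-print overhead: 388 × 2.3 → 892.4 s.
Total = 14447.5 + 892.4 = 15339.9 s = 4.26 hours.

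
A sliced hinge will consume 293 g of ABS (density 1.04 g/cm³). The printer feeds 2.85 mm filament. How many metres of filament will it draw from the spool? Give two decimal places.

Volume = 293 g / 1.04 g·cm⁻³ = 281.7308 cm³ = 281730.8 mm³.
Filament cross-section = π × (2.85/2)² = 6.3794 mm².
Length = 281730.8 / 6.3794 = 44162.59 mm = 44.16 m.

44.16 m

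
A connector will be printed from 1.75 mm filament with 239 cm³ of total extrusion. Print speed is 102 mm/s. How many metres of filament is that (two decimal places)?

99.36 m

Filament cross-section = π × (1.75/2)² = 2.4053 mm².
Length = 239 cm³ / 2.4053 mm² = 239000 / 2.4053 = 99363.9 mm = 99.36 m.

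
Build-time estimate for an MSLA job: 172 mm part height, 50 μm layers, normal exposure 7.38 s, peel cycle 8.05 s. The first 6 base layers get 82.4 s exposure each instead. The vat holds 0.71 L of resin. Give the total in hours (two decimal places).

Layers = ⌈172/0.05⌉ = 3440.
Base layers = 6 × (82.4 + 8.05), so 542.7 s.
Remaining layers = 3434 × (7.38 + 8.05), so 52986.62 s.
Total = 542.7 + 52986.62 = 53529.32 s = 14.87 hours.

14.87 hours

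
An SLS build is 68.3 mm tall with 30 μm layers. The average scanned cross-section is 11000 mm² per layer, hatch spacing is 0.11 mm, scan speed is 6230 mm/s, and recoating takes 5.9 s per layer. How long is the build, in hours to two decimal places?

Number of layers: 68.3 / 0.03 → 2277 (rounded up).
Hatch length per layer: 11000 / 0.11 → 100000 mm.
Scan time per layer: 100000 / 6230 → 16.0514 s.
Time per layer = 16.0514 + 5.9, so 21.9514 s.
Total: 2277 × 21.9514 s = 49983.3378 s → 13.88 hours.

13.88 hours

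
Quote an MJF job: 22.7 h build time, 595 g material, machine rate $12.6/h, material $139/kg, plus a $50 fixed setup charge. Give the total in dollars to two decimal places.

$418.73

Time charge = 12.6 × 22.7, so $286.02.
Material cost = 139 × 595/1000 = $82.705.
Adding setup: 286.02 + 82.705 + 50 → 418.725 ≈ $418.73.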